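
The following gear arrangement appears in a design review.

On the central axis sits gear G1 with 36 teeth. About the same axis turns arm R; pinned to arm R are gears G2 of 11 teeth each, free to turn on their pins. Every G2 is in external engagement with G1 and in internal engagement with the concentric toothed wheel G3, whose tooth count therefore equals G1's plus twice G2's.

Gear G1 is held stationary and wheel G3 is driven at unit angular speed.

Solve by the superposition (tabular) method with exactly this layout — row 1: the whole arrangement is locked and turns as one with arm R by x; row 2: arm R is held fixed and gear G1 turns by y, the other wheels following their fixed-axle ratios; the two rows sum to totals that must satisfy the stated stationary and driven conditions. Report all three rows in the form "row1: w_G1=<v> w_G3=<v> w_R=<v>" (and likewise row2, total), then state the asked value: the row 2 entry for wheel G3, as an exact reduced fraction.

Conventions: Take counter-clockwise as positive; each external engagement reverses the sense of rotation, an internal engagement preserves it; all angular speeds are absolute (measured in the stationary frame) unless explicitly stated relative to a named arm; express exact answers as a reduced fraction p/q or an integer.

class = planetary set [G3 = 36+2·11 = 58; Willis about the carrier]
superposition row 1 [locked train]: every member turns x
superposition row 2 [arm held]: sun y, ring −(36/58)·y, arm 0
boundary: total ω_sun = x + y = 0 and total ω_ring = x − (36/58)·y = 1  ⇒  y = -29/47, x = 29/47
row 2 ring = −(36/58)·(-29/47) = 18/47
totals (row 1 + row 2): sun 29/47 + (-29/47) = 0, ring 29/47 + 18/47 = 1, arm 29/47 + 0 = 29/47
asked cell (row2, ring) = 18/47

row1: w_G1=29/47 w_G3=29/47 w_R=29/47
row2: w_G1=-29/47 w_G3=18/47 w_R=0
total: w_G1=0 w_G3=1 w_R=29/47
asked value: 18/47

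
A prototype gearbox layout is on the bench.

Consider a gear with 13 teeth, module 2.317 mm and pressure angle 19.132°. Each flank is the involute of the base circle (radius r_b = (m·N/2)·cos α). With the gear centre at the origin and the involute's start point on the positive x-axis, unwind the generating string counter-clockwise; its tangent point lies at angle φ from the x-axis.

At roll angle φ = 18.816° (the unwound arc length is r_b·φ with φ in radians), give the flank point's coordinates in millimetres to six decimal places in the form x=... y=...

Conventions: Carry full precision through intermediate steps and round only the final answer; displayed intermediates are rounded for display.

single-mesh involute tooth geometry (13T wheel at module 2.317)
pitch radius r_p = m·N/2 = 2.317·13/2 = 15.060500
base radius r_b = r_p·cos α = 15.060500·cos 19.132° = 14.228649
roll angle φ = 18.816° = 0.32840115 rad
x = r_b·(cos φ + φ·sin φ) = 14.975346
y = r_b·(sin φ − φ·cos φ) = 0.166175

x=14.975346 y=0.166175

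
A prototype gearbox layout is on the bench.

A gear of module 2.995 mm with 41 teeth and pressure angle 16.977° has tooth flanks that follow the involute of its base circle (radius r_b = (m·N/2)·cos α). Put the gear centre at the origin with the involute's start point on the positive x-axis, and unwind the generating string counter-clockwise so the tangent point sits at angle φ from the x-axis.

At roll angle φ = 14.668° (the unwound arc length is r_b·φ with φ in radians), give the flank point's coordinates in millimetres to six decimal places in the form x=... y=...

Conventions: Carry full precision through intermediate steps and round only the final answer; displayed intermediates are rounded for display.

x=60.614782 y=0.326268

single-mesh involute tooth geometry (41T wheel at module 2.995)
pitch radius r_p = m·N/2 = 2.995·41/2 = 61.397500
base radius r_b = r_p·cos α = 61.397500·cos 16.977° = 58.721922
roll angle φ = 14.668° = 0.25600489 rad
x = r_b·(cos φ + φ·sin φ) = 60.614782
y = r_b·(sin φ − φ·cos φ) = 0.326268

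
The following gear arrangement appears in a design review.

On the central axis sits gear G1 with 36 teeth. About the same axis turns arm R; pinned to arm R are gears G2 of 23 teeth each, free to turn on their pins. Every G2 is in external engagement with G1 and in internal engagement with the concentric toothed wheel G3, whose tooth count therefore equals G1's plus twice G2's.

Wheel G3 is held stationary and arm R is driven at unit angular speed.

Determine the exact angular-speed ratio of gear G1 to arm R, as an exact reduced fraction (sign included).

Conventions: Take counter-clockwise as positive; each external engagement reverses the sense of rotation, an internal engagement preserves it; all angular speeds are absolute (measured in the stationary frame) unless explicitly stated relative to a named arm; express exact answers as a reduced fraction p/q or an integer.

topology: planetary set — G1 36T / G2 23T / G3 82T, arm = carrier (Willis)
ring teeth: 36 + 2·23 = 82
36(ω_sun−ω_arm) = −82(ω_ring−ω_arm),  ω_ring = 0, ω_arm = 1
ω_sun = 1 − (82/36)(0−1) = 59/18
ω_out/ω_in = 59/18

59/18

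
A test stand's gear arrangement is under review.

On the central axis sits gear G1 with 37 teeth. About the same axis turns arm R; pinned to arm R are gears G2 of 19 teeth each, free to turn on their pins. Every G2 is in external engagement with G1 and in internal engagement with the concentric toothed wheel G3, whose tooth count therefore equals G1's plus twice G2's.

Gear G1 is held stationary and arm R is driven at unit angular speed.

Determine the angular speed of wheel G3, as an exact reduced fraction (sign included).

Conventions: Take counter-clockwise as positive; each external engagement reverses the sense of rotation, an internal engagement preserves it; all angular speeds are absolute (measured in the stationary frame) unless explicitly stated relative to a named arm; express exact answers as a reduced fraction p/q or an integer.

112/75

topology: planetary set — G1 37T / G2 19T / G3 75T, arm = carrier (Willis)
ring teeth: 37 + 2·19 = 75
37(ω_sun−ω_arm) = −75(ω_ring−ω_arm),  ω_sun = 0, ω_arm = 1
ω_ring = 1 − (37/75)(0−1) = 112/75
exact speed ratio = 112/75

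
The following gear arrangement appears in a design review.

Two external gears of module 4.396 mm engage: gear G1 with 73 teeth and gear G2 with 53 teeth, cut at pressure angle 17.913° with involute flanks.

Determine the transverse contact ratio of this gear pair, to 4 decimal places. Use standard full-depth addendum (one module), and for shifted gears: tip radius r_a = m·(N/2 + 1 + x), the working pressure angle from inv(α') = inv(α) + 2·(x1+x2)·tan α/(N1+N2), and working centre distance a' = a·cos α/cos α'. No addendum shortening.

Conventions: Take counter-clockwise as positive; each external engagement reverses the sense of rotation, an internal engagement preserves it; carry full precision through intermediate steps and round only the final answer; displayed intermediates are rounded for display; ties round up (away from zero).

recognized (one external pair, fixed centres): single-mesh tooth geometry, m = 4.396, N1 = 73, N2 = 53
base radii: r_b1 = 152.675935, r_b2 = 110.846912
tip radii: r_a1 = 164.850000, r_a2 = 120.890000
no profile shift: α' = α, a' = a
action lengths: √(r_a1²−r_b1²) = 62.173800, √(r_a2²−r_b2²) = 48.242660
base pitch p_b = π·m·cos α = 13.140975
CR = (62.173800 + 48.242660 − 276.948000·sin 17.91300°)/13.140975 = 1.920319
contact ratio ≈ 1.9203

1.9203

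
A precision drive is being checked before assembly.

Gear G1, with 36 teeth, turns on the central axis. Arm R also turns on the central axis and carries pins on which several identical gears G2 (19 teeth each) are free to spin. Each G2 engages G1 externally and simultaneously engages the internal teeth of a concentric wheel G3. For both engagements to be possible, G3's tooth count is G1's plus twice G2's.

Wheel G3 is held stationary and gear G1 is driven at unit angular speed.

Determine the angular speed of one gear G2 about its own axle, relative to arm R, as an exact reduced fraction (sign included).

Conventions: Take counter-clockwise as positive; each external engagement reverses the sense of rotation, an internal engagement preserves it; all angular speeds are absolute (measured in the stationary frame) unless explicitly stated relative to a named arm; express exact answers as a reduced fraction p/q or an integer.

-1332/1045

planetary set (36T centre, 19T on arm, 74T internal) — Willis relation
ring teeth: 36 + 2·19 = 74
36(ω_sun−ω_arm) = −74(ω_ring−ω_arm),  ω_ring = 0, ω_sun = 1
36(1−ω_arm) = −74(0−ω_arm)  ⇒  110·ω_arm = 36  ⇒  ω_arm = 18/55
sun–planet mesh: 36·(1−18/55) = −19·(ω_p−ω_arm)  ⇒  ω_p−ω_arm = -1332/1045
exact speed ratio = -1332/1045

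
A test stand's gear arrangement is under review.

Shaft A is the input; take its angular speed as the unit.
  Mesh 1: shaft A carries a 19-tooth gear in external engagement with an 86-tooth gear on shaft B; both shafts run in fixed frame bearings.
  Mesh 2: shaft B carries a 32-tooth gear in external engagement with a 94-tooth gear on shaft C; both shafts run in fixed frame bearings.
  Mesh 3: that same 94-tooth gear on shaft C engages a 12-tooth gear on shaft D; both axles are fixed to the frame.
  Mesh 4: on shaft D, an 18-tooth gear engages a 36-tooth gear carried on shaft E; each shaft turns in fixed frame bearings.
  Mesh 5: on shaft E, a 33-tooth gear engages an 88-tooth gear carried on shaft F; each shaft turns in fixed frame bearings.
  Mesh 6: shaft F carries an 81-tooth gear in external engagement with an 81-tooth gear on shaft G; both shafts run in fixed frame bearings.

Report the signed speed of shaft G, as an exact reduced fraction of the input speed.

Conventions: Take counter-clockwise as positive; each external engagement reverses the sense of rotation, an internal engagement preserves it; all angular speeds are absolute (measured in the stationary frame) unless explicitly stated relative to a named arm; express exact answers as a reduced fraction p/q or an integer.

6-mesh fixed-axis compound train (all bearings frame-fixed)
mesh 1 [19T→86T]: |ω|/ω_in = 1×19/86 = 19/86, sense flips to −
mesh 2 [32T→94T]: |ω|/ω_in = (19/86)×32/94 = 152/2021, sense flips to +
mesh 3 [94T→12T]: |ω|/ω_in = (152/2021)×94/12 = 76/129, sense flips to −
mesh 4 [18T→36T]: |ω|/ω_in = (76/129)×18/36 = 38/129, sense flips to +
mesh 5 [33T→88T]: |ω|/ω_in = (38/129)×33/88 = 19/172, sense flips to −
mesh 6 [81T→81T]: |ω|/ω_in = (19/172)×81/81 = 19/172, sense flips to +
signed output speed (× input speed) = 19/172

19/172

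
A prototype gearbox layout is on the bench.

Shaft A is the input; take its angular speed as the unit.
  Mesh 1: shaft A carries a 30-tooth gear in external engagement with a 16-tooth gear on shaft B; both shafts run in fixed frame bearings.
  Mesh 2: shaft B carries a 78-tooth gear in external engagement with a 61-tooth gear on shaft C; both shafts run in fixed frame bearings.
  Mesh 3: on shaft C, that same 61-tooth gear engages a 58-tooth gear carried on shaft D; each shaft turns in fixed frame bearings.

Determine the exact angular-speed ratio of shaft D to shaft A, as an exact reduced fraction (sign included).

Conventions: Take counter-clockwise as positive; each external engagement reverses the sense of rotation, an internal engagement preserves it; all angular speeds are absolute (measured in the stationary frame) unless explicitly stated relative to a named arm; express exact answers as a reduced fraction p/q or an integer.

-585/232

class = fixed-axis compound train [3 meshes; 3 ratios multiply, 3 sense flips]
mesh 1 [30T→16T]: running ratio 15/8, sense −
mesh 2 [78T→61T]: running ratio 585/244, sense +
mesh 3 [61T→58T]: running ratio 585/232, sense −
ω_out/ω_in = -585/232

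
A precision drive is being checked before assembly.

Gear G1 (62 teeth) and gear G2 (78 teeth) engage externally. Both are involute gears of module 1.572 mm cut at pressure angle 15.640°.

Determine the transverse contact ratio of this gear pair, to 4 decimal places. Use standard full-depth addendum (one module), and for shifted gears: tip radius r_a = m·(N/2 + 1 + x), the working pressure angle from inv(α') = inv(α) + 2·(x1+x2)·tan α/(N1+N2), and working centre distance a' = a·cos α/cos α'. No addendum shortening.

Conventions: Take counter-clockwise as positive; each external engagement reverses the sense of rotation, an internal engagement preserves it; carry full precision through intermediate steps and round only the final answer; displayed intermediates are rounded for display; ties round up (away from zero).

2.1228

recognized (one external pair, fixed centres): single-mesh tooth geometry, m = 1.572, N1 = 62, N2 = 78
base radii: r_b1 = 46.927678, r_b2 = 59.038046
tip radii: r_a1 = 50.304000, r_a2 = 62.880000
no profile shift: α' = α, a' = a
action lengths: √(r_a1²−r_b1²) = 18.118650, √(r_a2²−r_b2²) = 21.642632
base pitch p_b = π·m·cos α = 4.755731
CR = (18.118650 + 21.642632 − 110.040000·sin 15.64000°)/4.755731 = 2.122778
contact ratio ≈ 2.1228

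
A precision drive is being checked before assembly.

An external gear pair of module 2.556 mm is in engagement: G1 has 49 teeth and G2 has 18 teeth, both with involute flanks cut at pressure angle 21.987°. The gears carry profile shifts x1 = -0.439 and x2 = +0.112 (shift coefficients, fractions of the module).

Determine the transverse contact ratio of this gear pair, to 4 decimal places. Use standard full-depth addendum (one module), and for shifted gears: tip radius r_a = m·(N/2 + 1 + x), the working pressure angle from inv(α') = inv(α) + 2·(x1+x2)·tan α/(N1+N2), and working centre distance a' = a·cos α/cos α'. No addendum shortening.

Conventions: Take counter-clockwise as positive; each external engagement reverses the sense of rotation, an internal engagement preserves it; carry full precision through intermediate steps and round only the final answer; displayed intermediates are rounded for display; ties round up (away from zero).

1.6067

topology: single-mesh involute geometry — m = 2.556, 49T/18T pair
base radii: r_b1 = 58.067428, r_b2 = 21.330892
tip radii: r_a1 = 64.055916, r_a2 = 25.846272
inv(α') = inv(21.987°) + 2·(-0.439+0.112)·tan α/(49+18) = 0.01607557  ⇒  α' = 20.49319°
a' = a·cos α / cos α' = 85.6260·cos 21.987°/cos 20.49319° = 84.762625
action lengths: √(r_a1²−r_b1²) = 27.043190, √(r_a2²−r_b2²) = 14.595301
base pitch p_b = π·m·cos α = 7.445886
CR = (27.043190 + 14.595301 − 84.762625·sin 20.49319°)/7.445886 = 1.606717
contact ratio ≈ 1.6067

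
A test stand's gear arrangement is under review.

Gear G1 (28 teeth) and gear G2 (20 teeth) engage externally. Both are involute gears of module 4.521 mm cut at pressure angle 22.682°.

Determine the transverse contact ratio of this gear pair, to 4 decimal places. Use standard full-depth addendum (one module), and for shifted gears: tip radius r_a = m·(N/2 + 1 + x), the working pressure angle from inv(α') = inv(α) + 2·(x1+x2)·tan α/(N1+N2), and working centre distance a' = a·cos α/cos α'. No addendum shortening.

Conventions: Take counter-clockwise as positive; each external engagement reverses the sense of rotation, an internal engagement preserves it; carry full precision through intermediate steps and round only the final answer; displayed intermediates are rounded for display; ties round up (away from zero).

recognized (one external pair, fixed centres): single-mesh tooth geometry, m = 4.521, N1 = 28, N2 = 20
base radii: r_b1 = 58.398796, r_b2 = 41.713426
tip radii: r_a1 = 67.815000, r_a2 = 49.731000
no profile shift: α' = α, a' = a
action lengths: √(r_a1²−r_b1²) = 34.473973, √(r_a2²−r_b2²) = 27.076973
base pitch p_b = π·m·cos α = 13.104659
CR = (34.473973 + 27.076973 − 108.504000·sin 22.68200°)/13.104659 = 1.504049
contact ratio ≈ 1.5040

1.5040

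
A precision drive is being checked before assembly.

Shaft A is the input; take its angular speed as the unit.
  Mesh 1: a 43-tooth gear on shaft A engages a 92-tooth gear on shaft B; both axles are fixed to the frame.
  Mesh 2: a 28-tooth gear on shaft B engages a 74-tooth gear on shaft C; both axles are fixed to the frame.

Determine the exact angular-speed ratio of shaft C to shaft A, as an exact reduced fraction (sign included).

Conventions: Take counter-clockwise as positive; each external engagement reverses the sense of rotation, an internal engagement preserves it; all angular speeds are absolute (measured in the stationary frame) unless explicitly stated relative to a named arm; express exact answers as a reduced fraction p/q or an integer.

class = fixed-axis compound train [2 meshes; 2 ratios multiply, 2 sense flips]
mesh 1 [43T→92T]: running ratio 43/92, sense −
mesh 2 [28T→74T]: running ratio 301/1702, sense +
ω_out/ω_in = 301/1702

301/1702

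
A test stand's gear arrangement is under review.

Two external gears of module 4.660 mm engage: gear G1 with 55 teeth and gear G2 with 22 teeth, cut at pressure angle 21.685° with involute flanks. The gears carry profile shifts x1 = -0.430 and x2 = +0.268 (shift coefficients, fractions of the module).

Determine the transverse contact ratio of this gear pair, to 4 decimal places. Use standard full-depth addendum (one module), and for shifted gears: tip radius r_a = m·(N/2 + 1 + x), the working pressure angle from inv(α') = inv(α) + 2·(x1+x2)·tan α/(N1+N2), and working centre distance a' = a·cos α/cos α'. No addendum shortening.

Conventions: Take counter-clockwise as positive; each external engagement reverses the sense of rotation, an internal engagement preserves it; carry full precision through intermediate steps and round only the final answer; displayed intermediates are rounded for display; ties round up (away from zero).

recognized (one external pair, fixed centres): single-mesh tooth geometry, m = 4.660, N1 = 55, N2 = 22
base radii: r_b1 = 119.080740, r_b2 = 47.632296
tip radii: r_a1 = 130.806200, r_a2 = 57.168880
inv(α') = inv(21.685°) + 2·(-0.430+0.268)·tan α/(55+22) = 0.01749725  ⇒  α' = 21.05906°
a' = a·cos α / cos α' = 179.4100·cos 21.685°/cos 21.05906° = 178.644615
action lengths: √(r_a1²−r_b1²) = 54.129838, √(r_a2²−r_b2²) = 31.614004
base pitch p_b = π·m·cos α = 13.603752
CR = (54.129838 + 31.614004 − 178.644615·sin 21.05906°)/13.603752 = 1.584229
contact ratio ≈ 1.5842

1.5842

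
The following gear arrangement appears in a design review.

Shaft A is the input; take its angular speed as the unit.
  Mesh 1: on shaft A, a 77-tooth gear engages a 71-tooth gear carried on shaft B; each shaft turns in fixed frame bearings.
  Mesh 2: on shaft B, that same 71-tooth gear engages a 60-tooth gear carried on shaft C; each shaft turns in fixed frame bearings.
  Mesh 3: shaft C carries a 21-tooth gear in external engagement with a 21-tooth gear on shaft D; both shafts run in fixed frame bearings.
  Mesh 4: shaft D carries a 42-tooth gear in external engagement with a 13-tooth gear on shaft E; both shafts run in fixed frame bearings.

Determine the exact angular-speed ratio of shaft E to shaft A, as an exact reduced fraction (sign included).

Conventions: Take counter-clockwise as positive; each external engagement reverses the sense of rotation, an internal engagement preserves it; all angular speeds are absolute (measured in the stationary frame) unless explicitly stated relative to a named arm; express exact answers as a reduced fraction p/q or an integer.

class = fixed-axis compound train [4 meshes; 4 ratios multiply, 4 sense flips]
mesh 1 [77T→71T]: running ratio 77/71, sense −
mesh 2 [71T→60T]: running ratio 77/60, sense +
mesh 3 [21T→21T]: running ratio 77/60, sense −
mesh 4 [42T→13T]: running ratio 539/130, sense +
ω_out/ω_in = 539/130

539/130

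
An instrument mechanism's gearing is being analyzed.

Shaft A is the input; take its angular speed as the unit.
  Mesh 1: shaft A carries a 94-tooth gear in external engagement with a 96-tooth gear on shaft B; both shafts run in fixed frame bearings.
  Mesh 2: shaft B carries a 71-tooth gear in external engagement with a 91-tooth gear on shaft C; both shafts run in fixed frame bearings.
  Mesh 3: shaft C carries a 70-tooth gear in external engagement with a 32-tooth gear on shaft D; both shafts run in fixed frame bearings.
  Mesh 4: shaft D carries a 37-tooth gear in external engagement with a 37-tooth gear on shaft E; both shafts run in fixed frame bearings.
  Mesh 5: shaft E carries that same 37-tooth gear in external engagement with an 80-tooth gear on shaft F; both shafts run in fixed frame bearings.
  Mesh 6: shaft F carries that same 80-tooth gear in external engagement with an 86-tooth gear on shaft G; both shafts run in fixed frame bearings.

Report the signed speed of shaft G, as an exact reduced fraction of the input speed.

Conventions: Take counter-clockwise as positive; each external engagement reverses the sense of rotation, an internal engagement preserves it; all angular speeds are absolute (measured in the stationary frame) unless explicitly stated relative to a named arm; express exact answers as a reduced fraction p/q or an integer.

617345/858624

6-mesh fixed-axis compound train (all bearings frame-fixed)
mesh 1 [94T→96T]: |ω|/ω_in = 1×94/96 = 47/48, sense flips to −
mesh 2 [71T→91T]: |ω|/ω_in = (47/48)×71/91 = 3337/4368, sense flips to +
mesh 3 [70T→32T]: |ω|/ω_in = (3337/4368)×70/32 = 16685/9984, sense flips to −
mesh 4 [37T→37T]: |ω|/ω_in = (16685/9984)×37/37 = 16685/9984, sense flips to +
mesh 5 [37T→80T]: |ω|/ω_in = (16685/9984)×37/80 = 123469/159744, sense flips to −
mesh 6 [80T→86T]: |ω|/ω_in = (123469/159744)×80/86 = 617345/858624, sense flips to +
signed output speed (× input speed) = 617345/858624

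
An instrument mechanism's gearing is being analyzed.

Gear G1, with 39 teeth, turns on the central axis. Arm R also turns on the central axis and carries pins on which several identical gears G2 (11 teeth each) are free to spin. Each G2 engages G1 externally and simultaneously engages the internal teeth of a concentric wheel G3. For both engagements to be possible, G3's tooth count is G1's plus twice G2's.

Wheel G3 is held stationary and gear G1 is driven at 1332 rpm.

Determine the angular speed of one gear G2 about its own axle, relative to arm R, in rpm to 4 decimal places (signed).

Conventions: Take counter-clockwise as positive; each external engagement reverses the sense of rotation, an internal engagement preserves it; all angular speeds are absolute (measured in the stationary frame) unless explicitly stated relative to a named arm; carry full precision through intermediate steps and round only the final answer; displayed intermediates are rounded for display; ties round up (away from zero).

planetary set (39T centre, 11T on arm, 61T internal) — Willis relation
normalise by the input: solve with ω_sun = 1, then scale by 1332 rpm
ring teeth: 39 + 2·11 = 61
39(ω_sun−ω_arm) = −61(ω_ring−ω_arm),  ω_ring = 0, ω_sun = 1
39(1−ω_arm) = −61(0−ω_arm)  ⇒  100·ω_arm = 39  ⇒  ω_arm = 39/100
sun–planet mesh: 39·(1−39/100) = −11·(ω_p−ω_arm)  ⇒  ω_p−ω_arm = -2379/1100
scale: ω_p−ω_arm = -2379/1100 × 1332 rpm = -2880.7527 rpm

-2880.7527 rpm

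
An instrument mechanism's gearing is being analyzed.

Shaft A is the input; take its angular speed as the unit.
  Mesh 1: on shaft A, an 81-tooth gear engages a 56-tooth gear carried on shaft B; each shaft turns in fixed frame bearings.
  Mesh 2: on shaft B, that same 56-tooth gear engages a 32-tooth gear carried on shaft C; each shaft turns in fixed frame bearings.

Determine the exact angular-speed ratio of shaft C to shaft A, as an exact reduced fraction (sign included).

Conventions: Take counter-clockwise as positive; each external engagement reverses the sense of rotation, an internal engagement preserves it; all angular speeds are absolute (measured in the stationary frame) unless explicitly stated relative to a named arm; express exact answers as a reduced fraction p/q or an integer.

81/32

class = fixed-axis compound train [2 meshes; 2 ratios multiply, 2 sense flips]
mesh 1 [81T→56T]: running ratio 81/56, sense −
mesh 2 [56T→32T]: running ratio 81/32, sense +
ω_out/ω_in = 81/32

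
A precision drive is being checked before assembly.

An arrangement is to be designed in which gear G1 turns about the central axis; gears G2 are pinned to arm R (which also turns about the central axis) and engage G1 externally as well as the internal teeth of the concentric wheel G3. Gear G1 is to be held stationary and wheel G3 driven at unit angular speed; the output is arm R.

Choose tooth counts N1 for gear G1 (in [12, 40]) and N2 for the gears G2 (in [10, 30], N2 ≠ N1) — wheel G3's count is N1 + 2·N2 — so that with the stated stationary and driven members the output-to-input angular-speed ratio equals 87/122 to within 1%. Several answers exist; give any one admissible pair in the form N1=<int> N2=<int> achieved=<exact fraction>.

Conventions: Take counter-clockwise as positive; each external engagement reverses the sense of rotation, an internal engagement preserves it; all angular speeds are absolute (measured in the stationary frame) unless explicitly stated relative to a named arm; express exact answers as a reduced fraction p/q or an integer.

N1=35 N2=26 achieved=87/122

class = planetary set [ratio 87/122 wanted; Willis about the carrier]
Willis with ω_sun = 0: ω_arm/ω_ring = N3/(N1+N3); set equal to 87/122  ⇒  N3/N1 = (87/122)/(1 − 87/122) = 87/35
N3 = N1 + 2·N2  ⇒  N2/N1 = (N3/N1 − 1)/2 = (87/35 − 1)/2 = 26/35
smallest multiple with N1 ≥ 12 and N2 ≥ 10: k = 1  ⇒  N1 = 1·35 = 35, N2 = 1·26 = 26 (N1 ≤ 40, N2 ≤ 30, N2 ≠ N1 ✓), N3 = 35 + 2·26 = 87
check: N3/(N1+N3) with N1 = 35, N3 = 87 gives 87/122; |achieved − target| = 0 ≤ 87/12200 ✓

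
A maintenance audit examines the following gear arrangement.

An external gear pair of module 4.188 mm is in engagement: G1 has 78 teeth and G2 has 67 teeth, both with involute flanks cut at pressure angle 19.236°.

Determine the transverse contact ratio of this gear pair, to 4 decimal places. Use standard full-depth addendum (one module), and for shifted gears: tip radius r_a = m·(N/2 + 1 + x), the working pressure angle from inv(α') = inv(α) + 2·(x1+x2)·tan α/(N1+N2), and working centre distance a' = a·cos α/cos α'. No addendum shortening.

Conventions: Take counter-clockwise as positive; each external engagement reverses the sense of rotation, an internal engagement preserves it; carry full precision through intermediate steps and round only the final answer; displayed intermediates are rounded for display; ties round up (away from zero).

1.8593

single-mesh involute tooth geometry (78T engaging 67T at module 4.188)
base radii: r_b1 = 154.213101, r_b2 = 132.465100
tip radii: r_a1 = 167.520000, r_a2 = 144.486000
no profile shift: α' = α, a' = a
action lengths: √(r_a1²−r_b1²) = 65.431413, √(r_a2²−r_b2²) = 57.699234
base pitch p_b = π·m·cos α = 12.422429
CR = (65.431413 + 57.699234 − 303.630000·sin 19.23600°)/12.422429 = 1.859276
contact ratio ≈ 1.8593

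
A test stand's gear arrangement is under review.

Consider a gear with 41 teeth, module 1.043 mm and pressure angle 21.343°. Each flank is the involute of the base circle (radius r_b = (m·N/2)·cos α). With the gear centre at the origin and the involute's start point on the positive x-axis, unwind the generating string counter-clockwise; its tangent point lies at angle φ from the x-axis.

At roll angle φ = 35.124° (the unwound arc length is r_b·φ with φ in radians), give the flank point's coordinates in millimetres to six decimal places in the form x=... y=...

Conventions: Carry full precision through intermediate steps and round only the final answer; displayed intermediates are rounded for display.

x=23.312920 y=1.472638

topology: single-mesh involute geometry — m = 1.043, N = 41
pitch radius r_p = m·N/2 = 1.043·41/2 = 21.381500
base radius r_b = r_p·cos α = 21.381500·cos 21.343° = 19.915121
roll angle φ = 35.124° = 0.61302945 rad
x = r_b·(cos φ + φ·sin φ) = 23.312920
y = r_b·(sin φ − φ·cos φ) = 1.472638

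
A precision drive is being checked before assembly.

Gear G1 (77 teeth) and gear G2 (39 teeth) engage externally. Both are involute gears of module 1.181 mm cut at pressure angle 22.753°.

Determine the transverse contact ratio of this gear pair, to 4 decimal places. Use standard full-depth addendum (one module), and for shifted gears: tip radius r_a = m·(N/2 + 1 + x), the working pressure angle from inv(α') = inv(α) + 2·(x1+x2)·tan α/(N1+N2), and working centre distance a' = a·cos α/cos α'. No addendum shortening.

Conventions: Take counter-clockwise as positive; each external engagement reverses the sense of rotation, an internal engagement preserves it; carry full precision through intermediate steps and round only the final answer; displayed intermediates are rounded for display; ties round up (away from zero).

1.6303

class = single-mesh tooth geometry [involute pair 77T × 39T, m = 1.181]
base radii: r_b1 = 41.930174, r_b2 = 21.237361
tip radii: r_a1 = 46.649500, r_a2 = 24.210500
no profile shift: α' = α, a' = a
action lengths: √(r_a1²−r_b1²) = 20.445937, √(r_a2²−r_b2²) = 11.624234
base pitch p_b = π·m·cos α = 3.421494
CR = (20.445937 + 11.624234 − 68.498000·sin 22.75300°)/3.421494 = 1.630263
contact ratio ≈ 1.6303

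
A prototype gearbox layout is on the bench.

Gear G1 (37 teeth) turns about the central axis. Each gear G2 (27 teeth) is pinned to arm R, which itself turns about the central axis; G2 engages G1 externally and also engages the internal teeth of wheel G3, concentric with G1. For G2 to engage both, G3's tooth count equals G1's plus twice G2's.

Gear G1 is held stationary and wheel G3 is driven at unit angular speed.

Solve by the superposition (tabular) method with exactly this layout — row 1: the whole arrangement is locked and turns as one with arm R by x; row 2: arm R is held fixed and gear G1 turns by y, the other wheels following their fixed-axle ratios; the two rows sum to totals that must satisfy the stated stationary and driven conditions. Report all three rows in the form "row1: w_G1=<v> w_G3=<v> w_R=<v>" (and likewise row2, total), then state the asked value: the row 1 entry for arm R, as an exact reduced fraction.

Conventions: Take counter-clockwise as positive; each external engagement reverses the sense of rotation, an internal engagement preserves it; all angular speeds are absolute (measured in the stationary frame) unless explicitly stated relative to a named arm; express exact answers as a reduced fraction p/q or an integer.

row1: w_G1=91/128 w_G3=91/128 w_R=91/128
row2: w_G1=-91/128 w_G3=37/128 w_R=0
total: w_G1=0 w_G3=1 w_R=91/128
asked value: 91/128

recognized (axles ride arm R): planetary set, 37/27/91 teeth
superposition row 1 [locked train]: every member turns x
superposition row 2 [arm held]: sun y, ring −(37/91)·y, arm 0
boundary: total ω_sun = x + y = 0 and total ω_ring = x − (37/91)·y = 1  ⇒  y = -91/128, x = 91/128
row 2 ring = −(37/91)·(-91/128) = 37/128
totals (row 1 + row 2): sun 91/128 + (-91/128) = 0, ring 91/128 + 37/128 = 1, arm 91/128 + 0 = 91/128
asked cell (row1, arm) = 91/128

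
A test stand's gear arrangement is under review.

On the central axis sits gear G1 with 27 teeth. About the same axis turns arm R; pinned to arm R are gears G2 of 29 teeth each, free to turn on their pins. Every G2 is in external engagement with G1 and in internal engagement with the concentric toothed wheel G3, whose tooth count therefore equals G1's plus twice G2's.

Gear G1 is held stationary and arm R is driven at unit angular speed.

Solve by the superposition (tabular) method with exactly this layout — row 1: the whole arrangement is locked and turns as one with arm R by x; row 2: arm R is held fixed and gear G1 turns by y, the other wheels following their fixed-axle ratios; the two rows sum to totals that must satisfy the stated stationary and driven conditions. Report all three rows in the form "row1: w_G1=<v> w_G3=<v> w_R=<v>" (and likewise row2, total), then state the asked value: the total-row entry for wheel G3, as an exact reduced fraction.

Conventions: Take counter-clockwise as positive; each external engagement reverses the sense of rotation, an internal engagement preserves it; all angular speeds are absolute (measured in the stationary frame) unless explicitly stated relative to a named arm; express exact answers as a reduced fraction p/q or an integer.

recognized (axles ride arm R): planetary set, 27/29/85 teeth
row 1: whole set turns with the arm by x
row 2 (arm held, sun turns y): ω_ring = −(27/85)·y, ω_arm = 0
boundary: total ω_sun = x + y = 0 and total ω_arm = x = 1  ⇒  y = -1, x = 1
row 2 ring = −(27/85)·(-1) = 27/85
totals (row 1 + row 2): sun 1 + (-1) = 0, ring 1 + 27/85 = 112/85, arm 1 + 0 = 1
asked cell (total, ring) = 112/85

row1: w_G1=1 w_G3=1 w_R=1
row2: w_G1=-1 w_G3=27/85 w_R=0
total: w_G1=0 w_G3=112/85 w_R=1
asked value: 112/85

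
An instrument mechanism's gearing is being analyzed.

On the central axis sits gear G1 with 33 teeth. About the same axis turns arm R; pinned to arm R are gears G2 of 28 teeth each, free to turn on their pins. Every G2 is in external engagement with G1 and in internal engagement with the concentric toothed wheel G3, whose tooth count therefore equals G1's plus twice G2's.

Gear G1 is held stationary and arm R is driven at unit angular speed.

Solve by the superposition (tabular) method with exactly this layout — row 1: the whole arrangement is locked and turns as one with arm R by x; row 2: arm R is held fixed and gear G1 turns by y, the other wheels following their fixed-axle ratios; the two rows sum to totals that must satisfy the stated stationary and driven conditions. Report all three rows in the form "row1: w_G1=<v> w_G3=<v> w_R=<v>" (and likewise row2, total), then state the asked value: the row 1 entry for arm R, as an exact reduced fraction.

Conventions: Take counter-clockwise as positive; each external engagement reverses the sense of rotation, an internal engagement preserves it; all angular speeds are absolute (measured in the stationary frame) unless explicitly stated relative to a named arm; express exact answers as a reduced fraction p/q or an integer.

recognized (axles ride arm R): planetary set, 33/28/89 teeth
row 1 (train locked, turned with arm): all members turn x
superposition row 2 [arm held]: sun y, ring −(33/89)·y, arm 0
boundary: total ω_sun = x + y = 0 and total ω_arm = x = 1  ⇒  y = -1, x = 1
row 2 ring = −(33/89)·(-1) = 33/89
totals (row 1 + row 2): sun 1 + (-1) = 0, ring 1 + 33/89 = 122/89, arm 1 + 0 = 1
asked cell (row1, arm) = 1

row1: w_G1=1 w_G3=1 w_R=1
row2: w_G1=-1 w_G3=33/89 w_R=0
total: w_G1=0 w_G3=122/89 w_R=1
asked value: 1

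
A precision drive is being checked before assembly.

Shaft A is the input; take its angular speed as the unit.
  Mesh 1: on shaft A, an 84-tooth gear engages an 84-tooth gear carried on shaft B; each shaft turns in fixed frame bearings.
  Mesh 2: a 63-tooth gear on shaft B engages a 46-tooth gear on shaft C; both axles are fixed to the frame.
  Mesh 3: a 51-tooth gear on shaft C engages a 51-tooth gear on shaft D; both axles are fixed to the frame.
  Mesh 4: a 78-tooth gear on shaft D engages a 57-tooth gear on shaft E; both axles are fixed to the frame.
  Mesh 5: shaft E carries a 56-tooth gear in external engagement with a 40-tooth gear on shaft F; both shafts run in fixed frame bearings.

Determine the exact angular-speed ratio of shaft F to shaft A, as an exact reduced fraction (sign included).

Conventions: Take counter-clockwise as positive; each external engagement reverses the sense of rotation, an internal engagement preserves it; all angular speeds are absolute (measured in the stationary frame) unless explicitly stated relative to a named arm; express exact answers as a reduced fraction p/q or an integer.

class = fixed-axis compound train [5 meshes; 5 ratios multiply, 5 sense flips]
mesh 1 [84T→84T]: running ratio 1, sense −
mesh 2 [63T→46T]: running ratio 63/46, sense +
mesh 3 [51T→51T]: running ratio 63/46, sense −
mesh 4 [78T→57T]: running ratio 819/437, sense +
mesh 5 [56T→40T]: running ratio 5733/2185, sense −
ω_out/ω_in = -5733/2185

-5733/2185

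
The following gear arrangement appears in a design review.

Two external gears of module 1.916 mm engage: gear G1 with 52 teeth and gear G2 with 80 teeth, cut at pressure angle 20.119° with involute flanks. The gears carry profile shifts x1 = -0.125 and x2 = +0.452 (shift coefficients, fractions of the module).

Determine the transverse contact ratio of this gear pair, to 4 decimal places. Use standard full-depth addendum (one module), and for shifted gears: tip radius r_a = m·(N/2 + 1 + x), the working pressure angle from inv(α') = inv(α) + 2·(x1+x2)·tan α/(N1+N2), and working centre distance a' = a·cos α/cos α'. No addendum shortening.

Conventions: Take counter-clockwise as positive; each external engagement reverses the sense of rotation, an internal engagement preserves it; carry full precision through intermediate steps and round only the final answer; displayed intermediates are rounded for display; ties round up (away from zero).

single-mesh involute tooth geometry (52T engaging 80T at module 1.916)
base radii: r_b1 = 46.776240, r_b2 = 71.963445
tip radii: r_a1 = 51.492500, r_a2 = 79.422032
inv(α') = inv(20.119°) + 2·(-0.125+0.452)·tan α/(52+80) = 0.01699628  ⇒  α' = 20.86348°
a' = a·cos α / cos α' = 126.4560·cos 20.119°/cos 20.86348° = 127.071552
action lengths: √(r_a1²−r_b1²) = 21.528144, √(r_a2²−r_b2²) = 33.602406
base pitch p_b = π·m·cos α = 5.651996
CR = (21.528144 + 33.602406 − 127.071552·sin 20.86348°)/5.651996 = 1.747167
contact ratio ≈ 1.7472

1.7472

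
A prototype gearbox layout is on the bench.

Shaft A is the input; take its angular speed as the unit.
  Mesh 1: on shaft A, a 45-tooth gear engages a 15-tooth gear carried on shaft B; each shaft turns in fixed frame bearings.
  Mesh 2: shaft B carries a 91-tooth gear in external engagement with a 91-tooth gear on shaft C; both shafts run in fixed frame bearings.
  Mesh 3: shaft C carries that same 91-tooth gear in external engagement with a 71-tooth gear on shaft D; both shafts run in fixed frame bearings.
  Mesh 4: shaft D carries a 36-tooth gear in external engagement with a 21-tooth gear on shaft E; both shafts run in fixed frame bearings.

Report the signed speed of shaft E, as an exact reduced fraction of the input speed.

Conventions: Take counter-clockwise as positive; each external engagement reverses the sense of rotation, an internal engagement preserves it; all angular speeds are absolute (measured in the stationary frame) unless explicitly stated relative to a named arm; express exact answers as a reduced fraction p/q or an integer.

468/71

4-mesh fixed-axis compound train (all bearings frame-fixed)
mesh 1 [45T→15T]: |ω|/ω_in = 1×45/15 = 3, sense flips to −
mesh 2 [91T→91T]: |ω|/ω_in = 3×91/91 = 3, sense flips to +
mesh 3 [91T→71T]: |ω|/ω_in = 3×91/71 = 273/71, sense flips to −
mesh 4 [36T→21T]: |ω|/ω_in = (273/71)×36/21 = 468/71, sense flips to +
signed output speed (× input speed) = 468/71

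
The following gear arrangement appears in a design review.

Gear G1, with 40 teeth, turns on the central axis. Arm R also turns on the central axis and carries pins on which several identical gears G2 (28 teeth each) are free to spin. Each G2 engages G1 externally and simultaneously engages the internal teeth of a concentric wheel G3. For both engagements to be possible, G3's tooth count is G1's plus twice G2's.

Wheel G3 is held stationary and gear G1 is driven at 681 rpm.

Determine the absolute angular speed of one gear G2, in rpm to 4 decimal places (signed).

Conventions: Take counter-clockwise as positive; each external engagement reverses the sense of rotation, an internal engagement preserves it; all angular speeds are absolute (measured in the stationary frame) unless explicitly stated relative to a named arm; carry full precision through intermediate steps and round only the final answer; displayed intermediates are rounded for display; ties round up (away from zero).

-486.4286 rpm

class = planetary set [G3 = 40+2·28 = 96; Willis about the carrier]
normalise by the input: solve with ω_sun = 1, then scale by 681 rpm
ring teeth: 40 + 2·28 = 96
40(ω_sun−ω_arm) = −96(ω_ring−ω_arm),  ω_ring = 0, ω_sun = 1
40(1−ω_arm) = −96(0−ω_arm)  ⇒  136·ω_arm = 40  ⇒  ω_arm = 5/17
sun–planet mesh: 40·(1−5/17) = −28·(ω_p−ω_arm)  ⇒  ω_p−ω_arm = -120/119
ω_p = 5/17 − 120/119 = -5/7
scale: ω_p = -5/7 × 681 rpm = -486.4286 rpm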